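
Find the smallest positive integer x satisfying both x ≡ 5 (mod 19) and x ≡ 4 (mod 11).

x ≡ 4 (mod 11) gives x ∈ {4, 15, 26, 37, 48, 59, 70, 81}.
The first of these with x mod 19 = 5 is 81.

81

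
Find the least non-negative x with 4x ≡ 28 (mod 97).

4⁻¹ ≡ 73 (mod 97) because 4·73 = 292 = 3·97 + 1.
Multiplying both sides by 73: x ≡ 73·28 = 2044 ≡ 7 (mod 97).

7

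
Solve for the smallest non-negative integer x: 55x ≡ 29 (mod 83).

79

The inverse of 55 mod 83 is 80 (since 55·80 = 4400 ≡ 1).
Multiplying both sides by 80: x ≡ 80·29 = 2320 ≡ 79 (mod 83).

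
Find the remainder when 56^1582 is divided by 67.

By repeated squaring mod 67: 56^1≡56, 56^2≡54, 56^4≡35, 56^8≡19, 56^16≡26, 56^32≡6, 56^64≡36, 56^128≡23, 56^256≡60, 56^512≡49, 56^1024≡56.
Since 1582 = 2 + 4 + 8 + 32 + 512 + 1024 in binary, 56^1582 ≡ 54·35·19·6·49·56 ≡ 36 (mod 67).

36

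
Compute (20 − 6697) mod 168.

6697 = 39·168 + 145, so 6697 mod 168 = 145.
(20 − 145) mod 168 = 43.

43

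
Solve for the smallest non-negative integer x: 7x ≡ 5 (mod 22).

7⁻¹ ≡ 19 (mod 22) because 7·19 = 133 = 6·22 + 1.
So x ≡ 19·5 = 95 ≡ 7 (mod 22).

7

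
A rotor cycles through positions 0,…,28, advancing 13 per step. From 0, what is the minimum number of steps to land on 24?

13⁻¹ ≡ 9 (mod 29) because 13·9 = 117 = 4·29 + 1.
Multiplying both sides by 9: x ≡ 9·24 = 216 ≡ 13 (mod 29).

13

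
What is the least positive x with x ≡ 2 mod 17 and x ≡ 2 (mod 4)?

2

x ≡ 2 (mod 4) gives x ∈ {2}.
The first of these with x mod 17 = 2 is 2.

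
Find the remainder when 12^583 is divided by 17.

7

By repeated squaring mod 17: 12^1≡12, 12^2≡8, 12^4≡13, 12^8≡16, 12^16≡1, 12^32≡1, 12^64≡1, 12^128≡1, 12^256≡1, 12^512≡1.
Since 583 = 1 + 2 + 4 + 64 + 512 in binary, 12^583 ≡ 12·8·13·1·1 ≡ 7 (mod 17).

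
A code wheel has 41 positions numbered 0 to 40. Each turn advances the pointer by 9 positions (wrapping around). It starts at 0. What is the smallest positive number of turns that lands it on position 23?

39

9⁻¹ ≡ 32 (mod 41) because 9·32 = 288 = 7·41 + 1.
So x ≡ 32·23 = 736 ≡ 39 (mod 41).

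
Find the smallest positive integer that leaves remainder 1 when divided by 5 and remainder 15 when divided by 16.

x ≡ 1 (mod 5) gives x ∈ {1, 6, 11, 16, 21, 26, 31}.
The first of these with x mod 16 = 15 is 31.

31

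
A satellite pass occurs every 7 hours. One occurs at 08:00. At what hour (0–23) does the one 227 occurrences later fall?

13

227·7 = 1589.
1589 = 66·24 + 5, so 1589 mod 24 = 5.
(8 + 5) mod 24 = 13.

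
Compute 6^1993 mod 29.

By repeated squaring mod 29: 6^1≡6, 6^2≡7, 6^4≡20, 6^8≡23, 6^16≡7, 6^32≡20, 6^64≡23, 6^128≡7, 6^256≡20, 6^512≡23, 6^1024≡7.
1993 = 1 + 8 + 64 + 128 + 256 + 512 + 1024, so 6^1993 ≡ 6·23·23·7·20·23·7 ≡ 4 (mod 29).

4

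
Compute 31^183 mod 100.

91

By repeated squaring mod 100: 31^1≡31, 31^2≡61, 31^4≡21, 31^8≡41, 31^16≡81, 31^32≡61, 31^64≡21, 31^128≡41.
Since 183 = 1 + 2 + 4 + 16 + 32 + 128 in binary, 31^183 ≡ 31·61·21·81·61·41 ≡ 91 (mod 100).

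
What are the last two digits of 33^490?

49

By repeated squaring mod 100: 33^1≡33, 33^2≡89, 33^4≡21, 33^8≡41, 33^16≡81, 33^32≡61, 33^64≡21, 33^128≡41, 33^256≡81.
490 = 2 + 8 + 32 + 64 + 128 + 256, so 33^490 ≡ 89·41·61·21·41·81 ≡ 49 (mod 100).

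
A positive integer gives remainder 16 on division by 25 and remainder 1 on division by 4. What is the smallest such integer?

41

x ≡ 1 (mod 4) gives x ∈ {1, 5, 9, 13, 17, 21, 25, 29, …}.
The first of these with x mod 25 = 16 is 41.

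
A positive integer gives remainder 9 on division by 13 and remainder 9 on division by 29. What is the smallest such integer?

x ≡ 9 (mod 13) gives x ∈ {9}.
The first of these with x mod 29 = 9 is 9.

9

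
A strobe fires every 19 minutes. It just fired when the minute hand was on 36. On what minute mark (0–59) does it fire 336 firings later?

0

336·19 = 6384.
Dividing 6384 by 60 gives quotient 106 and remainder 24.
(36 + 24) mod 60 = 0.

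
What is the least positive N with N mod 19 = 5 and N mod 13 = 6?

x ≡ 6 (mod 13) gives x ∈ {6, 19, 32, 45, 58, 71, 84, 97, …}.
The first of these with x mod 19 = 5 is 214.

214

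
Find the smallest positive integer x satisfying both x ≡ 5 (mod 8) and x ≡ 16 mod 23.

x ≡ 5 (mod 8) gives x ∈ {5, 13, 21, 29, 37, 45, 53, 61, …}.
The first of these with x mod 23 = 16 is 85.

85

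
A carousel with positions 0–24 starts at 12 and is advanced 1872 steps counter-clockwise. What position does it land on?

15

1872 − 74·25 = 22, so 1872 ≡ 22 (mod 25).
(12 − 22) mod 25 = 15.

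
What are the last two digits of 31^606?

Successive squares of 31 mod 100: 31^1≡31, 31^2≡61, 31^4≡21, 31^8≡41, 31^16≡81, 31^32≡61, 31^64≡21, 31^128≡41, 31^256≡81, 31^512≡61.
606 = 2 + 4 + 8 + 16 + 64 + 512, so 31^606 ≡ 61·21·41·81·21·61 ≡ 81 (mod 100).

81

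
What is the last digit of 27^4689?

Last digits of 7^n: 7, 9, 3, 1 (period 4).
4689 leaves remainder 1 on division by 4, so 27^4689 ends in 7.

7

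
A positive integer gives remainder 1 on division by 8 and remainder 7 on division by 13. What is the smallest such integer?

x ≡ 1 (mod 8) gives x ∈ {1, 9, 17, 25, 33}.
The first of these with x mod 13 = 7 is 33.

33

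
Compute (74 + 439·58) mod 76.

0

439·58 = 25462.
Dividing 25462 by 76 gives quotient 335 and remainder 2.
(74 + 2) mod 76 = 0.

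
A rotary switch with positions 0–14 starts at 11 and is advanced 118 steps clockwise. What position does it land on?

9

118 − 7·15 = 13, so 118 ≡ 13 (mod 15).
(11 + 13) mod 15 = 9.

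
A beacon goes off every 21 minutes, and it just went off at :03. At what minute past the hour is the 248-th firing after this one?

51

248·21 = 5208.
Dividing 5208 by 60 gives quotient 86 and remainder 48.
(3 + 48) mod 60 = 51.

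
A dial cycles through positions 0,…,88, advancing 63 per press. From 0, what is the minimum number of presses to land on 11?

63⁻¹ ≡ 65 (mod 89) because 63·65 = 4095 = 46·89 + 1.
Multiplying both sides by 65: x ≡ 65·11 = 715 ≡ 3 (mod 89).

3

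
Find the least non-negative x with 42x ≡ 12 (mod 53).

23

42⁻¹ ≡ 24 (mod 53) because 42·24 = 1008 = 19·53 + 1.
So x ≡ 24·12 = 288 ≡ 23 (mod 53).
Check: 42·23 = 966 = 18·53 + 12.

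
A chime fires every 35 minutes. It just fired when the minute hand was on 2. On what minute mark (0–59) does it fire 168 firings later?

168·35 = 5880.
5880 − 98·60 = 0, so 5880 ≡ 0 (mod 60).
(2 + 0) mod 60 = 2.

2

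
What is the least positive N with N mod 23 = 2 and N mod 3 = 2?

2

x ≡ 2 (mod 3) gives x ∈ {2}.
The first of these with x mod 23 = 2 is 2.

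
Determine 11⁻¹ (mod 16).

3

16 = 1·11 + 5
11 = 2·5 + 1
5 = 5·1 + 0
Back-substituting gives 11·3 ≡ 1 (mod 16).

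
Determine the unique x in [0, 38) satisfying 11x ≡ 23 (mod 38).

9

11⁻¹ ≡ 7 (mod 38) because 11·7 = 77 = 2·38 + 1.
So x ≡ 7·23 = 161 ≡ 9 (mod 38).
Check: 11·9 = 99 = 2·38 + 23.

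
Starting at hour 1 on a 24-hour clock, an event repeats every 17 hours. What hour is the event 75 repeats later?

4

75·17 = 1275.
Dividing 1275 by 24 gives quotient 53 and remainder 3.
(1 + 3) mod 24 = 4.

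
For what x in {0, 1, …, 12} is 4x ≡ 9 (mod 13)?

12

The inverse of 4 mod 13 is 10 (since 4·10 = 40 ≡ 1).
Multiplying both sides by 10: x ≡ 10·9 = 90 ≡ 12 (mod 13).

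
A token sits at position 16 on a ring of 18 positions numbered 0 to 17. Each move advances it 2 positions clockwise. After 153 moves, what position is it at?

16

153·2 = 306.
306 mod 18 = 0 (since 17·18 = 306).
(16 + 0) mod 18 = 16.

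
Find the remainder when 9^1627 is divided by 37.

By repeated squaring mod 37: 9^1≡9, 9^2≡7, 9^4≡12, 9^8≡33, 9^16≡16, 9^32≡34, 9^64≡9, 9^128≡7, 9^256≡12, 9^512≡33, 9^1024≡16.
Since 1627 = 1 + 2 + 8 + 16 + 64 + 512 + 1024 in binary, 9^1627 ≡ 9·7·33·16·9·33·16 ≡ 16 (mod 37).

16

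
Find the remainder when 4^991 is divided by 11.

By repeated squaring mod 11: 4^1≡4, 4^2≡5, 4^4≡3, 4^8≡9, 4^16≡4, 4^32≡5, 4^64≡3, 4^128≡9, 4^256≡4, 4^512≡5.
991 = 1 + 2 + 4 + 8 + 16 + 64 + 128 + 256 + 512, so 4^991 ≡ 4·5·3·9·4·3·9·4·5 ≡ 4 (mod 11).

4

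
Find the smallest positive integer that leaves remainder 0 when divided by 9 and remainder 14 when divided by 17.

99

x ≡ 0 (mod 9) gives x ∈ {0, 9, 18, 27, 36, 45, 54, 63, …}.
The first of these with x mod 17 = 14 is 99.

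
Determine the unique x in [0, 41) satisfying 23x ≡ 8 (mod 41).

36

The inverse of 23 mod 41 is 25 (since 23·25 = 575 ≡ 1).
Multiplying both sides by 25: x ≡ 25·8 = 200 ≡ 36 (mod 41).
Check: 23·36 = 828 = 20·41 + 8.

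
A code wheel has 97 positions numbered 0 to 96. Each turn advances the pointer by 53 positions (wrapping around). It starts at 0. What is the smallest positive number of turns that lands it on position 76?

60

53⁻¹ ≡ 11 (mod 97) because 53·11 = 583 = 6·97 + 1.
Multiplying both sides by 11: x ≡ 11·76 = 836 ≡ 60 (mod 97).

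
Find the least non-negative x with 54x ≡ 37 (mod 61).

47

The inverse of 54 mod 61 is 26 (since 54·26 = 1404 ≡ 1).
Multiplying both sides by 26: x ≡ 26·37 = 962 ≡ 47 (mod 61).
Check: 54·47 = 2538 = 41·61 + 37.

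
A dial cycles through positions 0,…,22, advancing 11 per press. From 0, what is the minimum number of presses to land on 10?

3

11⁻¹ ≡ 21 (mod 23) because 11·21 = 231 = 10·23 + 1.
So x ≡ 21·10 = 210 ≡ 3 (mod 23).
Check: 11·3 = 33 = 1·23 + 10.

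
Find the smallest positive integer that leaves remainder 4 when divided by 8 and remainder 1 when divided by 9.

28

Since 9·1 ≡ 1 (mod 8), take x = 1 + 9·((4−1)·1 mod 8) = 1 + 9·3 = 28.
Check: 28 mod 8 = 4, 28 mod 9 = 1.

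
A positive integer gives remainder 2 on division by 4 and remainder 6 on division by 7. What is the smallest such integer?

x ≡ 2 (mod 4) gives x ∈ {2, 6}.
The first of these with x mod 7 = 6 is 6.

6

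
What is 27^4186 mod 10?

Powers of 7 mod 10 repeat with period 4: 7, 9, 3, 1.
4186 mod 4 = 2, so the last digit matches 7^2 = 9.

9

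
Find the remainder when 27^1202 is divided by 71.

By repeated squaring mod 71: 27^1≡27, 27^2≡19, 27^4≡6, 27^8≡36, 27^16≡18, 27^32≡40, 27^64≡38, 27^128≡24, 27^256≡8, 27^512≡64, 27^1024≡49.
Since 1202 = 2 + 16 + 32 + 128 + 1024 in binary, 27^1202 ≡ 19·18·40·24·49 ≡ 3 (mod 71).

3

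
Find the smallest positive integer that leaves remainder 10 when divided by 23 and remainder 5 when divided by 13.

Since 13·16 ≡ 1 (mod 23), take x = 5 + 13·((10−5)·16 mod 23) = 5 + 13·11 = 148.
Check: 148 mod 23 = 10, 148 mod 13 = 5.

148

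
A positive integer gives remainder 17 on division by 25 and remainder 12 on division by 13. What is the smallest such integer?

x ≡ 12 (mod 13) gives x ∈ {12, 25, 38, 51, 64, 77, 90, 103, …}.
The first of these with x mod 25 = 17 is 142.

142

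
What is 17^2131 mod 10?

The units digit of 17^n cycles with period 4: 7, 9, 3, 1, …
2131 mod 4 = 3, so the last digit matches 7^3 = 3.

3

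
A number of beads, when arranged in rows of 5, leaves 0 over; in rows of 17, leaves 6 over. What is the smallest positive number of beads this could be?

Since 17·3 ≡ 1 (mod 5), take x = 6 + 17·((0−6)·3 mod 5) = 6 + 17·2 = 40.
Check: 40 mod 5 = 0, 40 mod 17 = 6.

40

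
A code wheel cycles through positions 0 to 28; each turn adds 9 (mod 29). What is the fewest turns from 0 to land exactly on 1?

9·13 = 117 = 4·29 + 1, so 9⁻¹ ≡ 13 (mod 29).

13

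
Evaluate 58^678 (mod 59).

1

By repeated squaring mod 59: 58^1≡58, 58^2≡1, 58^4≡1, 58^8≡1, 58^16≡1, 58^32≡1, 58^64≡1, 58^128≡1, 58^256≡1, 58^512≡1.
678 = 2 + 4 + 32 + 128 + 512, so 58^678 ≡ 1·1·1·1·1 ≡ 1 (mod 59).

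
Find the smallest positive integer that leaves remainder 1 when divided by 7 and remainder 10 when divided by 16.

x ≡ 1 (mod 7) gives x ∈ {1, 8, 15, 22, 29, 36, 43, 50, …}.
The first of these with x mod 16 = 10 is 106.

106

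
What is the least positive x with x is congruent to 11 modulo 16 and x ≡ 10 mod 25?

x ≡ 11 (mod 16) gives x ∈ {11, 27, 43, 59, 75, 91, 107, 123, …}.
The first of these with x mod 25 = 10 is 235.

235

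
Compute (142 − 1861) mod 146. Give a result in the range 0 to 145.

33

1861 mod 146 = 109 (since 12·146 = 1752).
(142 − 109) mod 146 = 33.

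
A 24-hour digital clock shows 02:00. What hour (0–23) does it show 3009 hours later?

3009 = 125·24 + 9, so 3009 mod 24 = 9.
(2 + 9) mod 24 = 11.

11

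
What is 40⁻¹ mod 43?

14

43 = 1·40 + 3
40 = 13·3 + 1
3 = 3·1 + 0
Back-substituting gives 40·14 ≡ 1 (mod 43).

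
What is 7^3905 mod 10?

Last digits of 7^n: 7, 9, 3, 1 (period 4).
3905 mod 4 = 1, so the last digit matches 7^1 = 7.

7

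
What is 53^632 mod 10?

Last digits of 3^n: 3, 9, 7, 1 (period 4).
632 leaves remainder 0 on division by 4, so 53^632 ends in 1.

1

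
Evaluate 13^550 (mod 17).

By repeated squaring mod 17: 13^1≡13, 13^2≡16, 13^4≡1, 13^8≡1, 13^16≡1, 13^32≡1, 13^64≡1, 13^128≡1, 13^256≡1, 13^512≡1.
Since 550 = 2 + 4 + 32 + 512 in binary, 13^550 ≡ 16·1·1·1 ≡ 16 (mod 17).

16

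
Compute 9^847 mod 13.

By repeated squaring mod 13: 9^1≡9, 9^2≡3, 9^4≡9, 9^8≡3, 9^16≡9, 9^32≡3, 9^64≡9, 9^128≡3, 9^256≡9, 9^512≡3.
847 = 1 + 2 + 4 + 8 + 64 + 256 + 512, so 9^847 ≡ 9·3·9·3·9·9·3 ≡ 9 (mod 13).

9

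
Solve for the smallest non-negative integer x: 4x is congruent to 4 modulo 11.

4⁻¹ ≡ 3 (mod 11) because 4·3 = 12 = 1·11 + 1.
So x ≡ 3·4 = 12 ≡ 1 (mod 11).
Check: 4·1 = 4 = 0·11 + 4.

1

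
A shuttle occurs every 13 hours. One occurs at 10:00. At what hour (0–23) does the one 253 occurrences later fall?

11

253·13 = 3289.
3289 = 137·24 + 1, so 3289 mod 24 = 1.
(10 + 1) mod 24 = 11.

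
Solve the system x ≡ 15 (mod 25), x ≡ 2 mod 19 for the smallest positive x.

40

x ≡ 2 (mod 19) gives x ∈ {2, 21, 40}.
The first of these with x mod 25 = 15 is 40.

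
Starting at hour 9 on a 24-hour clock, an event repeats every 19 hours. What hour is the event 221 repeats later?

221·19 = 4199.
Dividing 4199 by 24 gives quotient 174 and remainder 23.
(9 + 23) mod 24 = 8.

8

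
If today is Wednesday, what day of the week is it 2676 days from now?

Friday

Dividing 2676 by 7 gives quotient 382 and remainder 2.
Wednesday + 2 days → Friday.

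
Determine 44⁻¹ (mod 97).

86

97 = 2·44 + 9
44 = 4·9 + 8
9 = 1·8 + 1
8 = 8·1 + 0
Back-substituting gives 44·86 ≡ 1 (mod 97).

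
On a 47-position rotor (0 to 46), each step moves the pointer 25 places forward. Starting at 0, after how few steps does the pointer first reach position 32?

37

The inverse of 25 mod 47 is 32 (since 25·32 = 800 ≡ 1).
Multiplying both sides by 32: x ≡ 32·32 = 1024 ≡ 37 (mod 47).
Check: 25·37 = 925 = 19·47 + 32.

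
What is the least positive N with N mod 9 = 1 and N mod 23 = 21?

136

x ≡ 1 (mod 9) gives x ∈ {1, 10, 19, 28, 37, 46, 55, 64, …}.
The first of these with x mod 23 = 21 is 136.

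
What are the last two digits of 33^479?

By repeated squaring mod 100: 33^1≡33, 33^2≡89, 33^4≡21, 33^8≡41, 33^16≡81, 33^32≡61, 33^64≡21, 33^128≡41, 33^256≡81.
479 = 1 + 2 + 4 + 8 + 16 + 64 + 128 + 256, so 33^479 ≡ 33·89·21·41·81·21·41·81 ≡ 97 (mod 100).

97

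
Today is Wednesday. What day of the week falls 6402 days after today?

6402 − 914·7 = 4, so 6402 ≡ 4 (mod 7).
Wednesday + 4 days → Sunday.

Sunday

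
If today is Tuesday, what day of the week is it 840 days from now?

840 mod 7 = 0 (since 120·7 = 840).
Tuesday + 0 days → Tuesday.

Tuesday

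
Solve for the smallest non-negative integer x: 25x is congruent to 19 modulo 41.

The inverse of 25 mod 41 is 23 (since 25·23 = 575 ≡ 1).
So x ≡ 23·19 = 437 ≡ 27 (mod 41).
Check: 25·27 = 675 = 16·41 + 19.

27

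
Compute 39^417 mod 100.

79

Successive squares of 39 mod 100: 39^1≡39, 39^2≡21, 39^4≡41, 39^8≡81, 39^16≡61, 39^32≡21, 39^64≡41, 39^128≡81, 39^256≡61.
Since 417 = 1 + 32 + 128 + 256 in binary, 39^417 ≡ 39·21·81·61 ≡ 79 (mod 100).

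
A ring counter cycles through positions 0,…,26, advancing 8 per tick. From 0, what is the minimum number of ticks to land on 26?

8⁻¹ ≡ 17 (mod 27) because 8·17 = 136 = 5·27 + 1.
Multiplying both sides by 17: x ≡ 17·26 = 442 ≡ 10 (mod 27).

10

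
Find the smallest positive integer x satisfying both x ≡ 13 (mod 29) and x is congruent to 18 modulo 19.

303

x ≡ 18 (mod 19) gives x ∈ {18, 37, 56, 75, 94, 113, 132, 151, …}.
The first of these with x mod 29 = 13 is 303.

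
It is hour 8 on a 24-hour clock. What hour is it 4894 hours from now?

Dividing 4894 by 24 gives quotient 203 and remainder 22.
(8 + 22) mod 24 = 6.

6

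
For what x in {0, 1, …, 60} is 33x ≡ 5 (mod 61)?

2

The inverse of 33 mod 61 is 37 (since 33·37 = 1221 ≡ 1).
So x ≡ 37·5 = 185 ≡ 2 (mod 61).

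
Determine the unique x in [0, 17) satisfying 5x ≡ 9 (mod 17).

12

5⁻¹ ≡ 7 (mod 17) because 5·7 = 35 = 2·17 + 1.
Multiplying both sides by 7: x ≡ 7·9 = 63 ≡ 12 (mod 17).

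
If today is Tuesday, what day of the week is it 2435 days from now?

Monday

2435 mod 7 = 6 (since 347·7 = 2429).
Tuesday + 6 days → Monday.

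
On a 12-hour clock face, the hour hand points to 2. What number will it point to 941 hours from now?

7

Dividing 941 by 12 gives quotient 78 and remainder 5.
2 + 5 → 7 on a 12-hour dial.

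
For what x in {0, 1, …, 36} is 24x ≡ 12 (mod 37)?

The inverse of 24 mod 37 is 17 (since 24·17 = 408 ≡ 1).
So x ≡ 17·12 = 204 ≡ 19 (mod 37).

19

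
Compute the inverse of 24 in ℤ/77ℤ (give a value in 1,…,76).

61

77 = 3·24 + 5
24 = 4·5 + 4
5 = 1·4 + 1
4 = 4·1 + 0
Back-substituting gives 24·61 ≡ 1 (mod 77).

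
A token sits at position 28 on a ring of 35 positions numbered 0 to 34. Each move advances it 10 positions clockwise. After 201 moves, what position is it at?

201·10 = 2010.
2010 − 57·35 = 15, so 2010 ≡ 15 (mod 35).
(28 + 15) mod 35 = 8.

8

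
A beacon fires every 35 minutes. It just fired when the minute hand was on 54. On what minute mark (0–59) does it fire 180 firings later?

54

180·35 = 6300.
6300 − 105·60 = 0, so 6300 ≡ 0 (mod 60).
(54 + 0) mod 60 = 54.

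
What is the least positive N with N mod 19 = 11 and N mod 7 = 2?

x ≡ 2 (mod 7) gives x ∈ {2, 9, 16, 23, 30}.
The first of these with x mod 19 = 11 is 30.

30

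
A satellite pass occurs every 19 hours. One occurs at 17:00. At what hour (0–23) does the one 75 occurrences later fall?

2

75·19 = 1425.
1425 − 59·24 = 9, so 1425 ≡ 9 (mod 24).
(17 + 9) mod 24 = 2.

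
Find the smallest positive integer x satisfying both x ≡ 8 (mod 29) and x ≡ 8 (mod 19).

8

x ≡ 8 (mod 19) gives x ∈ {8}.
The first of these with x mod 29 = 8 is 8.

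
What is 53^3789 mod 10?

Last digits of 3^n: 3, 9, 7, 1 (period 4).
3789 mod 4 = 1, so the last digit matches 3^1 = 3.

3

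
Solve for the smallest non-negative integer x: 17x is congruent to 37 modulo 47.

17⁻¹ ≡ 36 (mod 47) because 17·36 = 612 = 13·47 + 1.
So x ≡ 36·37 = 1332 ≡ 16 (mod 47).

16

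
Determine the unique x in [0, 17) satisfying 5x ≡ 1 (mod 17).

7

5⁻¹ ≡ 7 (mod 17) because 5·7 = 35 = 2·17 + 1.
Multiplying both sides by 7: x ≡ 7·1 = 7 ≡ 7 (mod 17).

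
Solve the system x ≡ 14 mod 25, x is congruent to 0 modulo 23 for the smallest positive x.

414

Since 23·12 ≡ 1 (mod 25), take x = 0 + 23·((14−0)·12 mod 25) = 0 + 23·18 = 414.
Check: 414 mod 25 = 14, 414 mod 23 = 0.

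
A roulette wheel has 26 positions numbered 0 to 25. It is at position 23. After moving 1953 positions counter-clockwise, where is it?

1953 mod 26 = 3 (since 75·26 = 1950).
(23 − 3) mod 26 = 20.

20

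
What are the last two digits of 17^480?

01

Square-and-reduce mod 100: 17^1≡17, 17^2≡89, 17^4≡21, 17^8≡41, 17^16≡81, 17^32≡61, 17^64≡21, 17^128≡41, 17^256≡81.
480 = 32 + 64 + 128 + 256, so 17^480 ≡ 61·21·41·81 ≡ 1 (mod 100).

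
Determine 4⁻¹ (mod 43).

11

4·11 = 44 = 1·43 + 1, so 4⁻¹ ≡ 11 (mod 43).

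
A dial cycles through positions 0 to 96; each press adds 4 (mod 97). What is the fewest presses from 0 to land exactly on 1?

97 = 24·4 + 1
4 = 4·1 + 0
Back-substituting gives 4·73 ≡ 1 (mod 97).

73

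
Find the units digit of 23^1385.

Last digits of 3^n: 3, 9, 7, 1 (period 4).
1385 mod 4 = 1, so the last digit matches 3^1 = 3.

3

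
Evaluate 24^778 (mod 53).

By repeated squaring mod 53: 24^1≡24, 24^2≡46, 24^4≡49, 24^8≡16, 24^16≡44, 24^32≡28, 24^64≡42, 24^128≡15, 24^256≡13, 24^512≡10.
Since 778 = 2 + 8 + 256 + 512 in binary, 24^778 ≡ 46·16·13·10 ≡ 15 (mod 53).

15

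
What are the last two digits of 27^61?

27

By repeated squaring mod 100: 27^1≡27, 27^2≡29, 27^4≡41, 27^8≡81, 27^16≡61, 27^32≡21.
61 = 1 + 4 + 8 + 16 + 32, so 27^61 ≡ 27·41·81·61·21 ≡ 27 (mod 100).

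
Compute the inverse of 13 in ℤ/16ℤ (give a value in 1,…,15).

13·5 = 65 = 4·16 + 1, so 13⁻¹ ≡ 5 (mod 16).

5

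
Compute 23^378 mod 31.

16

Square-and-reduce mod 31: 23^1≡23, 23^2≡2, 23^4≡4, 23^8≡16, 23^16≡8, 23^32≡2, 23^64≡4, 23^128≡16, 23^256≡8.
378 = 2 + 8 + 16 + 32 + 64 + 256, so 23^378 ≡ 2·16·8·2·4·8 ≡ 16 (mod 31).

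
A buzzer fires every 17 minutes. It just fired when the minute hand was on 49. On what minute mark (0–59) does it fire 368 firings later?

5

368·17 = 6256.
Dividing 6256 by 60 gives quotient 104 and remainder 16.
(49 + 16) mod 60 = 5.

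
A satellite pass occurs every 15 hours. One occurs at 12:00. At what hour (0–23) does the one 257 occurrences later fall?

3

257·15 = 3855.
Dividing 3855 by 24 gives quotient 160 and remainder 15.
(12 + 15) mod 24 = 3.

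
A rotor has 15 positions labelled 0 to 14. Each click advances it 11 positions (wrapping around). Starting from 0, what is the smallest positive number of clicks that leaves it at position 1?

11

11·11 = 121 = 8·15 + 1, so 11⁻¹ ≡ 11 (mod 15).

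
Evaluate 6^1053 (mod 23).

18

Square-and-reduce mod 23: 6^1≡6, 6^2≡13, 6^4≡8, 6^8≡18, 6^16≡2, 6^32≡4, 6^64≡16, 6^128≡3, 6^256≡9, 6^512≡12, 6^1024≡6.
Since 1053 = 1 + 4 + 8 + 16 + 1024 in binary, 6^1053 ≡ 6·8·18·2·6 ≡ 18 (mod 23).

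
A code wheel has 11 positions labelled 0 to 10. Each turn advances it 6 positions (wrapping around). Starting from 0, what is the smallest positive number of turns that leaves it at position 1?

11 = 1·6 + 5
6 = 1·5 + 1
5 = 5·1 + 0
Back-substituting gives 6·2 ≡ 1 (mod 11).

2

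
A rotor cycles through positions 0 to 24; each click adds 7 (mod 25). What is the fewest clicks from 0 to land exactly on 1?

18

25 = 3·7 + 4
7 = 1·4 + 3
4 = 1·3 + 1
3 = 3·1 + 0
Back-substituting gives 7·18 ≡ 1 (mod 25).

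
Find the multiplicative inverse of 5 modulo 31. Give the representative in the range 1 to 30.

25

5·25 = 125 = 4·31 + 1, so 5⁻¹ ≡ 25 (mod 31).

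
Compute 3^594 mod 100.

By repeated squaring mod 100: 3^1≡3, 3^2≡9, 3^4≡81, 3^8≡61, 3^16≡21, 3^32≡41, 3^64≡81, 3^128≡61, 3^256≡21, 3^512≡41.
594 = 2 + 16 + 64 + 512, so 3^594 ≡ 9·21·81·41 ≡ 69 (mod 100).

69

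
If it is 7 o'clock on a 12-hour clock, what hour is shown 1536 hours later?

7

1536 − 128·12 = 0, so 1536 ≡ 0 (mod 12).
7 + 0 → 7 on a 12-hour dial.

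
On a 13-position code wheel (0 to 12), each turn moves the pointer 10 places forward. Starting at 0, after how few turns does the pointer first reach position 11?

5

10⁻¹ ≡ 4 (mod 13) because 10·4 = 40 = 3·13 + 1.
Multiplying both sides by 4: x ≡ 4·11 = 44 ≡ 5 (mod 13).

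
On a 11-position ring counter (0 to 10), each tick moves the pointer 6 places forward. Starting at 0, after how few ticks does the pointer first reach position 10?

6⁻¹ ≡ 2 (mod 11) because 6·2 = 12 = 1·11 + 1.
Multiplying both sides by 2: x ≡ 2·10 = 20 ≡ 9 (mod 11).
Check: 6·9 = 54 = 4·11 + 10.

9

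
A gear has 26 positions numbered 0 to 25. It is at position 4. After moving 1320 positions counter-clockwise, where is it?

10

1320 − 50·26 = 20, so 1320 ≡ 20 (mod 26).
(4 − 20) mod 26 = 10.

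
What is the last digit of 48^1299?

Last digits of 8^n: 8, 4, 2, 6 (period 4).
1299 mod 4 = 3, so the last digit matches 8^3 = 2.

2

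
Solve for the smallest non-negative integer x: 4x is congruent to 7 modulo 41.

The inverse of 4 mod 41 is 31 (since 4·31 = 124 ≡ 1).
So x ≡ 31·7 = 217 ≡ 12 (mod 41).

12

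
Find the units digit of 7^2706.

Last digits of 7^n: 7, 9, 3, 1 (period 4).
2706 mod 4 = 2, so the last digit matches 7^2 = 9.

9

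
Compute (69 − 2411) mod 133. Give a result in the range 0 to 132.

52

2411 = 18·133 + 17, so 2411 mod 133 = 17.
(69 − 17) mod 133 = 52.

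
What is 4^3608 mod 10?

6

The units digit of 4^n cycles with period 2: 4, 6, …
3608 leaves remainder 0 on division by 2, so 4^3608 ends in 6.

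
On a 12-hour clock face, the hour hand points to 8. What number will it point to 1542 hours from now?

1542 mod 12 = 6 (since 128·12 = 1536).
8 + 6 → 2 on a 12-hour dial.

2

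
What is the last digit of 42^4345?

2

The units digit of 42^n cycles with period 4: 2, 4, 8, 6, …
4345 mod 4 = 1, so the last digit matches 2^1 = 2.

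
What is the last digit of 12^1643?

8

The units digit of 12^n cycles with period 4: 2, 4, 8, 6, …
1643 leaves remainder 3 on division by 4, so 12^1643 ends in 8.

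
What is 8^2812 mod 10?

Last digits of 8^n: 8, 4, 2, 6 (period 4).
2812 leaves remainder 0 on division by 4, so 8^2812 ends in 6.

6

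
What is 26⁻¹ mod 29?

29 = 1·26 + 3
26 = 8·3 + 2
3 = 1·2 + 1
2 = 2·1 + 0
Back-substituting gives 26·19 ≡ 1 (mod 29).

19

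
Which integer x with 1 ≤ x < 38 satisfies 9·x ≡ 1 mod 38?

38 = 4·9 + 2
9 = 4·2 + 1
2 = 2·1 + 0
Back-substituting gives 9·17 ≡ 1 (mod 38).

17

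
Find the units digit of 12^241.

Powers of 2 mod 10 repeat with period 4: 2, 4, 8, 6.
241 mod 4 = 1, so the last digit matches 2^1 = 2.

2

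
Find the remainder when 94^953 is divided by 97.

86

Successive squares of 94 mod 97: 94^1≡94, 94^2≡9, 94^4≡81, 94^8≡62, 94^16≡61, 94^32≡35, 94^64≡61, 94^128≡35, 94^256≡61, 94^512≡35.
953 = 1 + 8 + 16 + 32 + 128 + 256 + 512, so 94^953 ≡ 94·62·61·35·35·61·35 ≡ 86 (mod 97).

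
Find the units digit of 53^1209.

3

Last digits of 3^n: 3, 9, 7, 1 (period 4).
1209 leaves remainder 1 on division by 4, so 53^1209 ends in 3.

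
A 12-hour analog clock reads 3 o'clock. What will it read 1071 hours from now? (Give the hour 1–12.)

6

Dividing 1071 by 12 gives quotient 89 and remainder 3.
3 + 3 → 6 on a 12-hour dial.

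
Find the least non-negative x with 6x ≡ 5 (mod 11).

The inverse of 6 mod 11 is 2 (since 6·2 = 12 ≡ 1).
So x ≡ 2·5 = 10 ≡ 10 (mod 11).
Check: 6·10 = 60 = 5·11 + 5.

10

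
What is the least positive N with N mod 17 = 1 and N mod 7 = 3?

Since 7·5 ≡ 1 (mod 17), take x = 3 + 7·((1−3)·5 mod 17) = 3 + 7·7 = 52.
Check: 52 mod 17 = 1, 52 mod 7 = 3.

52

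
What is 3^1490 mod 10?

9

Powers of 3 mod 10 repeat with period 4: 3, 9, 7, 1.
1490 leaves remainder 2 on division by 4, so 3^1490 ends in 9.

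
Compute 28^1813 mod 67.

Successive squares of 28 mod 67: 28^1≡28, 28^2≡47, 28^4≡65, 28^8≡4, 28^16≡16, 28^32≡55, 28^64≡10, 28^128≡33, 28^256≡17, 28^512≡21, 28^1024≡39.
1813 = 1 + 4 + 16 + 256 + 512 + 1024, so 28^1813 ≡ 28·65·16·17·21·39 ≡ 57 (mod 67).

57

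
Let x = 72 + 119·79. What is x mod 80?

119·79 = 9401.
9401 − 117·80 = 41, so 9401 ≡ 41 (mod 80).
(72 + 41) mod 80 = 33.

33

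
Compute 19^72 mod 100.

Successive squares of 19 mod 100: 19^1≡19, 19^2≡61, 19^4≡21, 19^8≡41, 19^16≡81, 19^32≡61, 19^64≡21.
72 = 8 + 64, so 19^72 ≡ 41·21 ≡ 61 (mod 100).

61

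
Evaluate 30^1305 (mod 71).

Square-and-reduce mod 71: 30^1≡30, 30^2≡48, 30^4≡32, 30^8≡30, 30^16≡48, 30^32≡32, 30^64≡30, 30^128≡48, 30^256≡32, 30^512≡30, 30^1024≡48.
1305 = 1 + 8 + 16 + 256 + 1024, so 30^1305 ≡ 30·30·48·32·48 ≡ 20 (mod 71).

20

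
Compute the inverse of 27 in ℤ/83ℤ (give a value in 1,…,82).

83 = 3·27 + 2
27 = 13·2 + 1
2 = 2·1 + 0
Back-substituting gives 27·40 ≡ 1 (mod 83).

40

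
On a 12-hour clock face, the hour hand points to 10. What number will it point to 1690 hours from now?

8

1690 − 140·12 = 10, so 1690 ≡ 10 (mod 12).
10 + 10 → 8 on a 12-hour dial.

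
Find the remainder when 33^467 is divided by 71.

56

By repeated squaring mod 71: 33^1≡33, 33^2≡24, 33^4≡8, 33^8≡64, 33^16≡49, 33^32≡58, 33^64≡27, 33^128≡19, 33^256≡6.
467 = 1 + 2 + 16 + 64 + 128 + 256, so 33^467 ≡ 33·24·49·27·19·6 ≡ 56 (mod 71).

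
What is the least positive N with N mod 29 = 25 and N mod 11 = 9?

141

Since 11·8 ≡ 1 (mod 29), take x = 9 + 11·((25−9)·8 mod 29) = 9 + 11·12 = 141.
Check: 141 mod 29 = 25, 141 mod 11 = 9.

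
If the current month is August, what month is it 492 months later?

492 − 41·12 = 0, so 492 ≡ 0 (mod 12).
August + 0 months → August.

August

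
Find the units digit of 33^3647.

7

Last digits of 3^n: 3, 9, 7, 1 (period 4).
3647 mod 4 = 3, so the last digit matches 3^3 = 7.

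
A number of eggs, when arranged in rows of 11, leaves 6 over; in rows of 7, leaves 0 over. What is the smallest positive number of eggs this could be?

Since 7·8 ≡ 1 (mod 11), take x = 0 + 7·((6−0)·8 mod 11) = 0 + 7·4 = 28.
Check: 28 mod 11 = 6, 28 mod 7 = 0.

28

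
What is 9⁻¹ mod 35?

4

9·4 = 36 = 1·35 + 1, so 9⁻¹ ≡ 4 (mod 35).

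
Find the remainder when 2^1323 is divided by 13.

By repeated squaring mod 13: 2^1≡2, 2^2≡4, 2^4≡3, 2^8≡9, 2^16≡3, 2^32≡9, 2^64≡3, 2^128≡9, 2^256≡3, 2^512≡9, 2^1024≡3.
Since 1323 = 1 + 2 + 8 + 32 + 256 + 1024 in binary, 2^1323 ≡ 2·4·9·9·3·3 ≡ 8 (mod 13).

8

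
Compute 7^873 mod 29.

By repeated squaring mod 29: 7^1≡7, 7^2≡20, 7^4≡23, 7^8≡7, 7^16≡20, 7^32≡23, 7^64≡7, 7^128≡20, 7^256≡23, 7^512≡7.
873 = 1 + 8 + 32 + 64 + 256 + 512, so 7^873 ≡ 7·7·23·7·23·7 ≡ 16 (mod 29).

16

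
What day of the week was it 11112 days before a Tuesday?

11112 = 1587·7 + 3, so 11112 mod 7 = 3.
Tuesday − 3 days → Saturday.

Saturday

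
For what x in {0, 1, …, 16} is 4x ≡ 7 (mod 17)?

The inverse of 4 mod 17 is 13 (since 4·13 = 52 ≡ 1).
So x ≡ 13·7 = 91 ≡ 6 (mod 17).

6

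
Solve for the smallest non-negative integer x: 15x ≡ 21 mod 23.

6

15⁻¹ ≡ 20 (mod 23) because 15·20 = 300 = 13·23 + 1.
Multiplying both sides by 20: x ≡ 20·21 = 420 ≡ 6 (mod 23).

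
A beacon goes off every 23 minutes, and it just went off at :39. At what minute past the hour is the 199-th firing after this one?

199·23 = 4577.
4577 − 76·60 = 17, so 4577 ≡ 17 (mod 60).
(39 + 17) mod 60 = 56.

56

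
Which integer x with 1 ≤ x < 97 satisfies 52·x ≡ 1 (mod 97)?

97 = 1·52 + 45
52 = 1·45 + 7
45 = 6·7 + 3
7 = 2·3 + 1
3 = 3·1 + 0
Back-substituting gives 52·28 ≡ 1 (mod 97).

28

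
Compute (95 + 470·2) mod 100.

35

470·2 = 940.
940 = 9·100 + 40, so 940 mod 100 = 40.
(95 + 40) mod 100 = 35.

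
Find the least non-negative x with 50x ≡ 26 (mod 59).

43

50⁻¹ ≡ 13 (mod 59) because 50·13 = 650 = 11·59 + 1.
Multiplying both sides by 13: x ≡ 13·26 = 338 ≡ 43 (mod 59).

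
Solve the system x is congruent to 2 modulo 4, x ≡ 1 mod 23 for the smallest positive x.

70

x ≡ 2 (mod 4) gives x ∈ {2, 6, 10, 14, 18, 22, 26, 30, …}.
The first of these with x mod 23 = 1 is 70.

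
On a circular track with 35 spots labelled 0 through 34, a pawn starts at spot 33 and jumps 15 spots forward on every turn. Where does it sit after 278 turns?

3

278·15 = 4170.
4170 − 119·35 = 5, so 4170 ≡ 5 (mod 35).
(33 + 5) mod 35 = 3.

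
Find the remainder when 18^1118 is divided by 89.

87

Successive squares of 18 mod 89: 18^1≡18, 18^2≡57, 18^4≡45, 18^8≡67, 18^16≡39, 18^32≡8, 18^64≡64, 18^128≡2, 18^256≡4, 18^512≡16, 18^1024≡78.
1118 = 2 + 4 + 8 + 16 + 64 + 1024, so 18^1118 ≡ 57·45·67·39·64·78 ≡ 87 (mod 89).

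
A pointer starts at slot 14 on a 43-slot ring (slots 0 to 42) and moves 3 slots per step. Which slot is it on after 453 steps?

453·3 = 1359.
1359 − 31·43 = 26, so 1359 ≡ 26 (mod 43).
(14 + 26) mod 43 = 40.

40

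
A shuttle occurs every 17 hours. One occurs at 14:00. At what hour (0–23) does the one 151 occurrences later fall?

13

151·17 = 2567.
2567 − 106·24 = 23, so 2567 ≡ 23 (mod 24).
(14 + 23) mod 24 = 13.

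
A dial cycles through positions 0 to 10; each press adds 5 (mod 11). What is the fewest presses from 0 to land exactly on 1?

5·9 = 45 = 4·11 + 1, so 5⁻¹ ≡ 9 (mod 11).

9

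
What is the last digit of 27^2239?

Last digits of 7^n: 7, 9, 3, 1 (period 4).
2239 mod 4 = 3, so the last digit matches 7^3 = 3.

3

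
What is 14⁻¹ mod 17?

11

14·11 = 154 = 9·17 + 1, so 14⁻¹ ≡ 11 (mod 17).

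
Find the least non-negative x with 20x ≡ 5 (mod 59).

15

20⁻¹ ≡ 3 (mod 59) because 20·3 = 60 = 1·59 + 1.
Multiplying both sides by 3: x ≡ 3·5 = 15 ≡ 15 (mod 59).
Check: 20·15 = 300 = 5·59 + 5.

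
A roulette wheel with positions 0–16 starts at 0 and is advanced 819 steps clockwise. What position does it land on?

Dividing 819 by 17 gives quotient 48 and remainder 3.
(0 + 3) mod 17 = 3.

3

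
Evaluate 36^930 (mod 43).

1

By repeated squaring mod 43: 36^1≡36, 36^2≡6, 36^4≡36, 36^8≡6, 36^16≡36, 36^32≡6, 36^64≡36, 36^128≡6, 36^256≡36, 36^512≡6.
930 = 2 + 32 + 128 + 256 + 512, so 36^930 ≡ 6·6·6·36·6 ≡ 1 (mod 43).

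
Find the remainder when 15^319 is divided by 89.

12

Square-and-reduce mod 89: 15^1≡15, 15^2≡47, 15^4≡73, 15^8≡78, 15^16≡32, 15^32≡45, 15^64≡67, 15^128≡39, 15^256≡8.
Since 319 = 1 + 2 + 4 + 8 + 16 + 32 + 256 in binary, 15^319 ≡ 15·47·73·78·32·45·8 ≡ 12 (mod 89).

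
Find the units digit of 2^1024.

6

The units digit of 2^n cycles with period 4: 2, 4, 8, 6, …
1024 mod 4 = 0, so the last digit matches 2^4 = 6.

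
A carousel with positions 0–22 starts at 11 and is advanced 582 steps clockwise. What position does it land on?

18

Dividing 582 by 23 gives quotient 25 and remainder 7.
(11 + 7) mod 23 = 18.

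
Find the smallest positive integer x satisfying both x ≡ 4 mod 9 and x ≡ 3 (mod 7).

Since 7·4 ≡ 1 (mod 9), take x = 3 + 7·((4−3)·4 mod 9) = 3 + 7·4 = 31.
Check: 31 mod 9 = 4, 31 mod 7 = 3.

31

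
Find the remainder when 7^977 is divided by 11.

6

Successive squares of 7 mod 11: 7^1≡7, 7^2≡5, 7^4≡3, 7^8≡9, 7^16≡4, 7^32≡5, 7^64≡3, 7^128≡9, 7^256≡4, 7^512≡5.
977 = 1 + 16 + 64 + 128 + 256 + 512, so 7^977 ≡ 7·4·3·9·4·5 ≡ 6 (mod 11).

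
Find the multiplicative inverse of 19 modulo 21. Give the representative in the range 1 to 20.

10

19·10 = 190 = 9·21 + 1, so 19⁻¹ ≡ 10 (mod 21).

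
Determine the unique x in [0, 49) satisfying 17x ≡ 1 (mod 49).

17⁻¹ ≡ 26 (mod 49) because 17·26 = 442 = 9·49 + 1.
So x ≡ 26·1 = 26 ≡ 26 (mod 49).
Check: 17·26 = 442 = 9·49 + 1.

26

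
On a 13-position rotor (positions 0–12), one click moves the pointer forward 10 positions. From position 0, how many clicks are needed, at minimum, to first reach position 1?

4

13 = 1·10 + 3
10 = 3·3 + 1
3 = 3·1 + 0
Back-substituting gives 10·4 ≡ 1 (mod 13).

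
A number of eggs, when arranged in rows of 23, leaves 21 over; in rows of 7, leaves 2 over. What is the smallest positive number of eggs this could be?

x ≡ 2 (mod 7) gives x ∈ {2, 9, 16, 23, 30, 37, 44}.
The first of these with x mod 23 = 21 is 44.

44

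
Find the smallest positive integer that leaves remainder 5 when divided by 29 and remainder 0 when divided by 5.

5

x ≡ 0 (mod 5) gives x ∈ {0, 5}.
The first of these with x mod 29 = 5 is 5.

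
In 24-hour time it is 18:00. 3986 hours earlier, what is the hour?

16

3986 mod 24 = 2 (since 166·24 = 3984).
(18 − 2) mod 24 = 16.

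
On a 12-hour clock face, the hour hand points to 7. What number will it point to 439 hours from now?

439 = 36·12 + 7, so 439 mod 12 = 7.
7 + 7 → 2 on a 12-hour dial.

2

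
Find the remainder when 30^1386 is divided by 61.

41

Square-and-reduce mod 61: 30^1≡30, 30^2≡46, 30^4≡42, 30^8≡56, 30^16≡25, 30^32≡15, 30^64≡42, 30^128≡56, 30^256≡25, 30^512≡15, 30^1024≡42.
Since 1386 = 2 + 8 + 32 + 64 + 256 + 1024 in binary, 30^1386 ≡ 46·56·15·42·25·42 ≡ 41 (mod 61).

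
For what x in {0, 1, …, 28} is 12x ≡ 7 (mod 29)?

The inverse of 12 mod 29 is 17 (since 12·17 = 204 ≡ 1).
Multiplying both sides by 17: x ≡ 17·7 = 119 ≡ 3 (mod 29).
Check: 12·3 = 36 = 1·29 + 7.

3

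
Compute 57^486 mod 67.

Square-and-reduce mod 67: 57^1≡57, 57^2≡33, 57^4≡17, 57^8≡21, 57^16≡39, 57^32≡47, 57^64≡65, 57^128≡4, 57^256≡16.
486 = 2 + 4 + 32 + 64 + 128 + 256, so 57^486 ≡ 33·17·47·65·4·16 ≡ 15 (mod 67).

15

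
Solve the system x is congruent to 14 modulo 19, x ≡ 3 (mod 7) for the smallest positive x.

52

x ≡ 3 (mod 7) gives x ∈ {3, 10, 17, 24, 31, 38, 45, 52}.
The first of these with x mod 19 = 14 is 52.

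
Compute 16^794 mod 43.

11

By repeated squaring mod 43: 16^1≡16, 16^2≡41, 16^4≡4, 16^8≡16, 16^16≡41, 16^32≡4, 16^64≡16, 16^128≡41, 16^256≡4, 16^512≡16.
794 = 2 + 8 + 16 + 256 + 512, so 16^794 ≡ 41·16·41·4·16 ≡ 11 (mod 43).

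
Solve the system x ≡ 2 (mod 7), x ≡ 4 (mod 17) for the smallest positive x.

72

x ≡ 2 (mod 7) gives x ∈ {2, 9, 16, 23, 30, 37, 44, 51, …}.
The first of these with x mod 17 = 4 is 72.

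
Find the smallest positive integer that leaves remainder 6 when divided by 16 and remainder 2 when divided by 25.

102

x ≡ 6 (mod 16) gives x ∈ {6, 22, 38, 54, 70, 86, 102}.
The first of these with x mod 25 = 2 is 102.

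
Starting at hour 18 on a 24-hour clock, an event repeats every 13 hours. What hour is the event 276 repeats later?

276·13 = 3588.
3588 − 149·24 = 12, so 3588 ≡ 12 (mod 24).
(18 + 12) mod 24 = 6.

6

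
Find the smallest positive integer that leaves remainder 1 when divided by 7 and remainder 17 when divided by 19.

x ≡ 1 (mod 7) gives x ∈ {1, 8, 15, 22, 29, 36}.
The first of these with x mod 19 = 17 is 36.

36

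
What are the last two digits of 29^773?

Square-and-reduce mod 100: 29^1≡29, 29^2≡41, 29^4≡81, 29^8≡61, 29^16≡21, 29^32≡41, 29^64≡81, 29^128≡61, 29^256≡21, 29^512≡41.
Since 773 = 1 + 4 + 256 + 512 in binary, 29^773 ≡ 29·81·21·41 ≡ 89 (mod 100).

89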